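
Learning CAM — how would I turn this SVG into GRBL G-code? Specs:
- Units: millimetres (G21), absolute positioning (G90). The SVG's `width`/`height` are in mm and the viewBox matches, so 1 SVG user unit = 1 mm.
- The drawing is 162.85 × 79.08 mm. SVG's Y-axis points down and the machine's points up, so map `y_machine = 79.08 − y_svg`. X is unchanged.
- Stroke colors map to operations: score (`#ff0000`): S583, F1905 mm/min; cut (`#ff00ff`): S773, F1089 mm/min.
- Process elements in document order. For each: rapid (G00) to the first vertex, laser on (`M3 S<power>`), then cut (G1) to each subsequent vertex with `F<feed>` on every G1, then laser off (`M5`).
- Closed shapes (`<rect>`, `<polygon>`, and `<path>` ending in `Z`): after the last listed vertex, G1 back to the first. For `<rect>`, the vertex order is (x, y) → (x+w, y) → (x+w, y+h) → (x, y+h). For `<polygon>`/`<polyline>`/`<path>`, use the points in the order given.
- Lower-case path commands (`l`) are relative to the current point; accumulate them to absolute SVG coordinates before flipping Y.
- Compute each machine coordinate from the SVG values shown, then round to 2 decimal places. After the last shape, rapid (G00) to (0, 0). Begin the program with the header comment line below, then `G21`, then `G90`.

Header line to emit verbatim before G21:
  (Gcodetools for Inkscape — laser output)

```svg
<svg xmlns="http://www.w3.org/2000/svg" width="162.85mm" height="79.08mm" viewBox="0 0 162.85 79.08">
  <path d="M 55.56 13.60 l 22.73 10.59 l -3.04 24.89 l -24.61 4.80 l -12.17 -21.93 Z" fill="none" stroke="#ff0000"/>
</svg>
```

1 u = 1 mm; y_m = 79.08 − y.

[1] `<path>` regular polygon, #ff0000→score S583 F1905: (55.56,65.48) → (78.29,54.89) → (75.25,30.00) → (50.64,25.20) → (38.47,47.13) → (55.56,65.48) (closed)

(Gcodetools for Inkscape — laser output)
G21
G90
G00 X55.56 Y65.48
M3 S583
G1 X78.29 Y54.89 F1905
G1 X75.25 Y30.00 F1905
G1 X50.64 Y25.20 F1905
G1 X38.47 Y47.13 F1905
G1 X55.56 Y65.48 F1905
M5
G00 X0.00 Y0.00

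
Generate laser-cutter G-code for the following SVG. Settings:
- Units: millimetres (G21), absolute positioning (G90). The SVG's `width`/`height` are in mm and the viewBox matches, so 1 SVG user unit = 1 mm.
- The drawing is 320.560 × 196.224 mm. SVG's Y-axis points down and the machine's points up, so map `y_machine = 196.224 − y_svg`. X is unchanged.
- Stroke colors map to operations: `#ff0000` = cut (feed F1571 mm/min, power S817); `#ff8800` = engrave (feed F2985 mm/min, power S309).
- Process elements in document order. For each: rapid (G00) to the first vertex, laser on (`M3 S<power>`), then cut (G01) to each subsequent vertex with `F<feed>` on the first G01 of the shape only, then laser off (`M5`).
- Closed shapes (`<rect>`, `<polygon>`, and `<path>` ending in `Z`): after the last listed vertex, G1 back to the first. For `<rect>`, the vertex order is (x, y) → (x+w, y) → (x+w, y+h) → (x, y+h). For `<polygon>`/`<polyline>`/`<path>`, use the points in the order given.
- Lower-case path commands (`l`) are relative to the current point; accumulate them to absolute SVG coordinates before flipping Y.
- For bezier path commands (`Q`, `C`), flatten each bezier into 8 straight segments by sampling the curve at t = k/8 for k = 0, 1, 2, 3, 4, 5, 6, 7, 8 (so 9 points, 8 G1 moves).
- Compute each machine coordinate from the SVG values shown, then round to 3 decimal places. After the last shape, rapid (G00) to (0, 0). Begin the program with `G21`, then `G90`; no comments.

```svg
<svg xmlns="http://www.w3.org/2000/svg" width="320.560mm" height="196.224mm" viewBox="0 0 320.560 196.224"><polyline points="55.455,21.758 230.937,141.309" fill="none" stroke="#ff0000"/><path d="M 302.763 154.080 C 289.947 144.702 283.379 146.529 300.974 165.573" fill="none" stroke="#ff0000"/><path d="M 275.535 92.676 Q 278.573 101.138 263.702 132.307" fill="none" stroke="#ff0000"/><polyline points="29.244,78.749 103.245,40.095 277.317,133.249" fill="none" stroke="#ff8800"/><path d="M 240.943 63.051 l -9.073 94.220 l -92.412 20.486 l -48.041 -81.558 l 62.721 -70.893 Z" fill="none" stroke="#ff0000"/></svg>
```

viewBox `0 0 320.560 196.224` with mm width/height → 1 unit = 1 mm. Flip: y_m = 196.224 − y_svg.

**Shape 1** — `<polyline>` line segment, stroke `#ff0000` → cut (S817, F1571). Machine vertices: (55.455,174.466) → (230.937,54.915). Open path.

**Shape 2** — `<path>` cubic bezier, stroke `#ff0000` → cut (S817, F1571). Control points (SVG): P0=(302.763,154.080), P1=(289.947,144.702), P2=(283.379,146.529), P3=(300.974,165.573); sampled at t=k/8. Machine vertices: (302.763,42.144) → (298.285,45.124) → (294.602,46.983) → (291.926,47.650) → (290.464,47.056) → (290.429,45.129) → (292.028,41.800) → (295.474,36.997) → (300.974,30.651). Open path.

**Shape 3** — `<path>` quadratic bezier, stroke `#ff0000` → cut (S817, F1571). Control points (SVG): P0=(275.535,92.676), P1=(278.573,101.138), P2=(263.702,132.307); sampled at t=k/8. Machine vertices: (275.535,103.548) → (276.015,101.078) → (275.935,97.898) → (275.295,94.008) → (274.096,89.409) → (272.337,84.101) → (270.018,78.082) → (267.140,71.354) → (263.702,63.917). Open path.

**Shape 4** — `<polyline>` open polyline, stroke `#ff8800` → engrave (S309, F2985). Machine vertices: (29.244,117.475) → (103.245,156.129) → (277.317,62.975). Open path.

**Shape 5** — `<path>` regular polygon, stroke `#ff0000` → cut (S817, F1571). Machine vertices: (240.943,133.173) → (231.870,38.953) → (139.458,18.467) → (91.417,100.025) → (154.138,170.918) → (240.943,133.173). Closed: final G1 returns to the first vertex.

G21
G90
G00 X55.455 Y174.466
M3 S817
G01 X230.937 Y54.915 F1571
M5
G00 X302.763 Y42.144
M3 S817
G01 X298.285 Y45.124 F1571
G01 X294.602 Y46.983
G01 X291.926 Y47.650
G01 X290.464 Y47.056
G01 X290.429 Y45.129
G01 X292.028 Y41.800
G01 X295.474 Y36.997
G01 X300.974 Y30.651
M5
G00 X275.535 Y103.548
M3 S817
G01 X276.015 Y101.078 F1571
G01 X275.935 Y97.898
G01 X275.295 Y94.008
G01 X274.096 Y89.409
G01 X272.337 Y84.101
G01 X270.018 Y78.082
G01 X267.140 Y71.354
G01 X263.702 Y63.917
M5
G00 X29.244 Y117.475
M3 S309
G01 X103.245 Y156.129 F2985
G01 X277.317 Y62.975
M5
G00 X240.943 Y133.173
M3 S817
G01 X231.870 Y38.953 F1571
G01 X139.458 Y18.467
G01 X91.417 Y100.025
G01 X154.138 Y170.918
G01 X240.943 Y133.173
M5
G00 X0.000 Y0.000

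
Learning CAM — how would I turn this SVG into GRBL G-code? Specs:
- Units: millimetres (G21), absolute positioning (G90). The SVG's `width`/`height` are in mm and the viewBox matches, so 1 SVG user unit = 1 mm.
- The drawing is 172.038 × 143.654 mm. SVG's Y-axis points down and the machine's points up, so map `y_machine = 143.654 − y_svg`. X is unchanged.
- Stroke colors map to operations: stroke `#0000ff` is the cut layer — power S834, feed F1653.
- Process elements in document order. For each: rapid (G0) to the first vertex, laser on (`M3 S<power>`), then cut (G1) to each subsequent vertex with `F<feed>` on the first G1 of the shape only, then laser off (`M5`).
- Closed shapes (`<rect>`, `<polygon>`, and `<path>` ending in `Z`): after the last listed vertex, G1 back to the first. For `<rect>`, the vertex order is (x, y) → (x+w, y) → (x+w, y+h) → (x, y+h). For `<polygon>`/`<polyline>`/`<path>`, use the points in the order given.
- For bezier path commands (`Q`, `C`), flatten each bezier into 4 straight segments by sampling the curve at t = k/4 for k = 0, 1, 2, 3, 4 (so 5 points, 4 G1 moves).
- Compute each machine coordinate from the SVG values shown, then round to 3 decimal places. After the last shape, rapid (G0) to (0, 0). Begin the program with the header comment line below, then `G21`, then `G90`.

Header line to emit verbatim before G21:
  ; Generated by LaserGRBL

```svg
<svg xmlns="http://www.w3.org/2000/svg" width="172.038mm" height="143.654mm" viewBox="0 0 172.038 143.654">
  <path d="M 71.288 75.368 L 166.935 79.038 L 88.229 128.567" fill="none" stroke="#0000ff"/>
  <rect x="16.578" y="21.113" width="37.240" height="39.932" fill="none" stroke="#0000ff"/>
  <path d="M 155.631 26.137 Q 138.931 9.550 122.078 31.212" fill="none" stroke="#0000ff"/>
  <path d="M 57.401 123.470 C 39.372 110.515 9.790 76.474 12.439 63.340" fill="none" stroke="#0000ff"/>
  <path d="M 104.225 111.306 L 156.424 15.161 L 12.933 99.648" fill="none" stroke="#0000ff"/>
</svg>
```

viewBox `0 0 172.038 143.654` with mm width/height → 1 unit = 1 mm. Flip: y_m = 143.654 − y_svg.

**Shape 1** — `<path>` open polyline, stroke `#0000ff` → cut (S834, F1653). Machine vertices: (71.288,68.286) → (166.935,64.616) → (88.229,15.087). Open path.

**Shape 2** — `<rect>` rectangle, stroke `#0000ff` → cut (S834, F1653). Machine vertices: (16.578,122.541) → (53.818,122.541) → (53.818,82.609) → (16.578,82.609) → (16.578,122.541). Closed: final G1 returns to the first vertex.

**Shape 3** — `<path>` quadratic bezier, stroke `#0000ff` → cut (S834, F1653). Control points (SVG): P0=(155.631,26.137), P1=(138.931,9.550), P2=(122.078,31.212); sampled at t=k/4. Machine vertices: (155.631,117.517) → (147.271,123.420) → (138.893,124.542) → (130.495,120.882) → (122.078,112.442). Open path.

**Shape 4** — `<path>` cubic bezier, stroke `#0000ff` → cut (S834, F1653). Control points (SVG): P0=(57.401,123.470), P1=(39.372,110.515), P2=(9.790,76.474), P3=(12.439,63.340); sampled at t=k/4. Machine vertices: (57.401,20.184) → (42.397,33.198) → (27.166,50.182) → (15.811,67.200) → (12.439,80.314). Open path.

**Shape 5** — `<path>` open polyline, stroke `#0000ff` → cut (S834, F1653). Machine vertices: (104.225,32.348) → (156.424,128.493) → (12.933,44.006). Open path.

; Generated by LaserGRBL
G21
G90
G0 X71.288 Y68.286
M3 S834
G1 X166.935 Y64.616 F1653
G1 X88.229 Y15.087
M5
G0 X16.578 Y122.541
M3 S834
G1 X53.818 Y122.541 F1653
G1 X53.818 Y82.609
G1 X16.578 Y82.609
G1 X16.578 Y122.541
M5
G0 X155.631 Y117.517
M3 S834
G1 X147.271 Y123.420 F1653
G1 X138.893 Y124.542
G1 X130.495 Y120.882
G1 X122.078 Y112.442
M5
G0 X57.401 Y20.184
M3 S834
G1 X42.397 Y33.198 F1653
G1 X27.166 Y50.182
G1 X15.811 Y67.200
G1 X12.439 Y80.314
M5
G0 X104.225 Y32.348
M3 S834
G1 X156.424 Y128.493 F1653
G1 X12.933 Y44.006
M5
G0 X0.000 Y0.000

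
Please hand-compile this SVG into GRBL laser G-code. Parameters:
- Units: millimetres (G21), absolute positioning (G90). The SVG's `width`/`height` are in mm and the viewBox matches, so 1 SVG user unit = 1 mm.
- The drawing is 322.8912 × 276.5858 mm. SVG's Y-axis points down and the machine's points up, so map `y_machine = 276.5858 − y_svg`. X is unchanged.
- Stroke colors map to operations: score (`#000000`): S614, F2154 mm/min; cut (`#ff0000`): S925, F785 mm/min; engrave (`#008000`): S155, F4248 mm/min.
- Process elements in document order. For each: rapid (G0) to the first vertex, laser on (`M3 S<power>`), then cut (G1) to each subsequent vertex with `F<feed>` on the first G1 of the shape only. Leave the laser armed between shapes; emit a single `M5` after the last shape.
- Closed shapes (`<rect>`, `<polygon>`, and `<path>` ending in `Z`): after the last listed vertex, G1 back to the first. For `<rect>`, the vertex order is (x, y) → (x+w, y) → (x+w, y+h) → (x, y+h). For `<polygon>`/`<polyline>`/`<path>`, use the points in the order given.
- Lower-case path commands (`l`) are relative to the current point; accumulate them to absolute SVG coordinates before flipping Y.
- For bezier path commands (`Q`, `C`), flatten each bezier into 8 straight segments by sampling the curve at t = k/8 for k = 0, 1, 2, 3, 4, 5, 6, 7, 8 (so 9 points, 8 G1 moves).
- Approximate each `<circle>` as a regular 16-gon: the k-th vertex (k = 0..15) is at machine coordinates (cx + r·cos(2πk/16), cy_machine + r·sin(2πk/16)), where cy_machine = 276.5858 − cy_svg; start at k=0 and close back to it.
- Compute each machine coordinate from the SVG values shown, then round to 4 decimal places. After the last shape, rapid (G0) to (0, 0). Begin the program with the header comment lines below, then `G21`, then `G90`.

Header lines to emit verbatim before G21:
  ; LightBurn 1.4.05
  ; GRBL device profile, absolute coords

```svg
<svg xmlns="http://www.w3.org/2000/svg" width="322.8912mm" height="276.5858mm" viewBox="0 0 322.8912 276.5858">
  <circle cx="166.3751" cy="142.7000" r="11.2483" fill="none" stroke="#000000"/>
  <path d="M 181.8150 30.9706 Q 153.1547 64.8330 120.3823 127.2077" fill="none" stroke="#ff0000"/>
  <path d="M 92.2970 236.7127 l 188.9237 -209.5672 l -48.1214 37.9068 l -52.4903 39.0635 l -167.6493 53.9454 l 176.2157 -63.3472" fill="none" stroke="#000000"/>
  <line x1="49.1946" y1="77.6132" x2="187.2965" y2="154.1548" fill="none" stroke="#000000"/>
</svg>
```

; LightBurn 1.4.05
; GRBL device profile, absolute coords
G21
G90
G0 X177.6234 Y133.8858
M3 S614
G1 X176.7672 Y138.1903 F2154
G1 X174.3288 Y141.8395
G1 X170.6796 Y144.2779
G1 X166.3751 Y145.1341
G1 X162.0706 Y144.2779
G1 X158.4214 Y141.8395
G1 X155.9830 Y138.1903
G1 X155.1268 Y133.8858
G1 X155.9830 Y129.5813
G1 X158.4214 Y125.9321
G1 X162.0706 Y123.4937
G1 X166.3751 Y122.6375
G1 X170.6796 Y123.4937
G1 X174.3288 Y125.9321
G1 X176.7672 Y129.5813
G1 X177.6234 Y133.8858
G0 X181.8150 Y245.6152
M3 S925
G1 X174.5857 Y236.7041 F785
G1 X167.2278 Y226.9020
G1 X159.7415 Y216.2089
G1 X152.1267 Y204.6247
G1 X144.3833 Y192.1496
G1 X136.5115 Y178.7834
G1 X128.5111 Y164.5263
G1 X120.3823 Y149.3781
G0 X92.2970 Y39.8731
M3 S614
G1 X281.2207 Y249.4403 F2154
G1 X233.0993 Y211.5335
G1 X180.6090 Y172.4700
G1 X12.9597 Y118.5246
G1 X189.1754 Y181.8718
G0 X49.1946 Y198.9726
M3 S614
G1 X187.2965 Y122.4310 F2154
M5
G0 X0.0000 Y0.0000

viewBox `0 0 322.8912 276.5858` with mm width/height → 1 unit = 1 mm. Flip: y_m = 276.5858 − y_svg.

**Shape 1** — `<circle>` circle, stroke `#000000` → score (S614, F2154). Machine vertices: (177.6234,133.8858) → (176.7672,138.1903) → (174.3288,141.8395) → (170.6796,144.2779) → (166.3751,145.1341) → (162.0706,144.2779) → (158.4214,141.8395) → (155.9830,138.1903) → (155.1268,133.8858) → (155.9830,129.5813) → (158.4214,125.9321) → (162.0706,123.4937) → (166.3751,122.6375) → (170.6796,123.4937) → (174.3288,125.9321) → (176.7672,129.5813) → (177.6234,133.8858). Closed: final G1 returns to the first vertex.

**Shape 2** — `<path>` quadratic bezier, stroke `#ff0000` → cut (S925, F785). Control points (SVG): P0=(181.8150,30.9706), P1=(153.1547,64.8330), P2=(120.3823,127.2077); sampled at t=k/8. Machine vertices: (181.8150,245.6152) → (174.5857,236.7041) → (167.2278,226.9020) → (159.7415,216.2089) → (152.1267,204.6247) → (144.3833,192.1496) → (136.5115,178.7834) → (128.5111,164.5263) → (120.3823,149.3781). Open path.

**Shape 3** — `<path>` open polyline, stroke `#000000` → score (S614, F2154). Machine vertices: (92.2970,39.8731) → (281.2207,249.4403) → (233.0993,211.5335) → (180.6090,172.4700) → (12.9597,118.5246) → (189.1754,181.8718). Open path.

**Shape 4** — `<line>` line segment, stroke `#000000` → score (S614, F2154). Machine vertices: (49.1946,198.9726) → (187.2965,122.4310). Open path.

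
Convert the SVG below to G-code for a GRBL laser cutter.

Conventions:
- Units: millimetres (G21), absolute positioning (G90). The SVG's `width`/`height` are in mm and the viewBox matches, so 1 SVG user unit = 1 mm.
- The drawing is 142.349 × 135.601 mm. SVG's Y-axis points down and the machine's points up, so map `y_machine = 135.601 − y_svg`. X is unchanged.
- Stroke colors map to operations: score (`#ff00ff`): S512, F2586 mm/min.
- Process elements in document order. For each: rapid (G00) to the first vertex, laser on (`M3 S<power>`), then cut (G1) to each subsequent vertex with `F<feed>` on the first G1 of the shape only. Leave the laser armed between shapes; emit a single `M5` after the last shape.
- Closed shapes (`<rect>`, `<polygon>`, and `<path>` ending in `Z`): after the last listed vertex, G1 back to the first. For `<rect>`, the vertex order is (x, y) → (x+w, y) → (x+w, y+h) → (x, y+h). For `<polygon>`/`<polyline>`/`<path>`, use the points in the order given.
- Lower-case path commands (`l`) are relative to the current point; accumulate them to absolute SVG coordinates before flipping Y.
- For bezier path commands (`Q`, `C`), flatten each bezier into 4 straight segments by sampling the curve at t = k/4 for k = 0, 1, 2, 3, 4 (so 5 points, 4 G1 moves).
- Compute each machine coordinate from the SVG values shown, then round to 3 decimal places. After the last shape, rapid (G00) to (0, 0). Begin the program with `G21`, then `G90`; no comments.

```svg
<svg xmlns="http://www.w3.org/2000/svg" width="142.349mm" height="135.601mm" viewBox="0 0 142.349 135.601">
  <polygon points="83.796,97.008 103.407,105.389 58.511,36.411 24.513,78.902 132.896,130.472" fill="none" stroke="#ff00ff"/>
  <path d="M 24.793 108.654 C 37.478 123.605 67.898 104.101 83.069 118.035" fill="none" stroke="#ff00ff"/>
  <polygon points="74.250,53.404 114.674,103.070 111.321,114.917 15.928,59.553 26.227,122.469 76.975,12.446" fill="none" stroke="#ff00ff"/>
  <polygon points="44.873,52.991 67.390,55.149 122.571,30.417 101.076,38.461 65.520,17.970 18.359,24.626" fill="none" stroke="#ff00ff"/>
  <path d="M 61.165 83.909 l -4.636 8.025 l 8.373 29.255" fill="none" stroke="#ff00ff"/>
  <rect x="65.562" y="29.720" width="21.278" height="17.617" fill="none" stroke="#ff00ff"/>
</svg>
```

viewBox `0 0 142.349 135.601` with mm width/height → 1 unit = 1 mm. Flip: y_m = 135.601 − y_svg.

**Shape 1** — `<polygon>` closed polygon, stroke `#ff00ff` → score (S512, F2586). Machine vertices: (83.796,38.593) → (103.407,30.212) → (58.511,99.190) → (24.513,56.699) → (132.896,5.129) → (83.796,38.593). Closed: final G1 returns to the first vertex.

**Shape 2** — `<path>` cubic bezier, stroke `#ff00ff` → score (S512, F2586). Control points (SVG): P0=(24.793,108.654), P1=(37.478,123.605), P2=(67.898,104.101), P3=(83.069,118.035); sampled at t=k/4. Machine vertices: (24.793,26.947) → (37.117,21.133) → (52.999,21.875) → (69.347,22.808) → (83.069,17.566). Open path.

**Shape 3** — `<polygon>` closed polygon, stroke `#ff00ff` → score (S512, F2586). Machine vertices: (74.250,82.197) → (114.674,32.531) → (111.321,20.684) → (15.928,76.048) → (26.227,13.132) → (76.975,123.155) → (74.250,82.197). Closed: final G1 returns to the first vertex.

**Shape 4** — `<polygon>` closed polygon, stroke `#ff00ff` → score (S512, F2586). Machine vertices: (44.873,82.610) → (67.390,80.452) → (122.571,105.184) → (101.076,97.140) → (65.520,117.631) → (18.359,110.975) → (44.873,82.610). Closed: final G1 returns to the first vertex.

**Shape 5** — `<path>` open polyline, stroke `#ff00ff` → score (S512, F2586). Machine vertices: (61.165,51.692) → (56.529,43.667) → (64.902,14.412). Open path.

**Shape 6** — `<rect>` rectangle, stroke `#ff00ff` → score (S512, F2586). Machine vertices: (65.562,105.881) → (86.840,105.881) → (86.840,88.264) → (65.562,88.264) → (65.562,105.881). Closed: final G1 returns to the first vertex.

G21
G90
G00 X83.796 Y38.593
M3 S512
G1 X103.407 Y30.212 F2586
G1 X58.511 Y99.190
G1 X24.513 Y56.699
G1 X132.896 Y5.129
G1 X83.796 Y38.593
G00 X24.793 Y26.947
M3 S512
G1 X37.117 Y21.133 F2586
G1 X52.999 Y21.875
G1 X69.347 Y22.808
G1 X83.069 Y17.566
G00 X74.250 Y82.197
M3 S512
G1 X114.674 Y32.531 F2586
G1 X111.321 Y20.684
G1 X15.928 Y76.048
G1 X26.227 Y13.132
G1 X76.975 Y123.155
G1 X74.250 Y82.197
G00 X44.873 Y82.610
M3 S512
G1 X67.390 Y80.452 F2586
G1 X122.571 Y105.184
G1 X101.076 Y97.140
G1 X65.520 Y117.631
G1 X18.359 Y110.975
G1 X44.873 Y82.610
G00 X61.165 Y51.692
M3 S512
G1 X56.529 Y43.667 F2586
G1 X64.902 Y14.412
G00 X65.562 Y105.881
M3 S512
G1 X86.840 Y105.881 F2586
G1 X86.840 Y88.264
G1 X65.562 Y88.264
G1 X65.562 Y105.881
M5
G00 X0.000 Y0.000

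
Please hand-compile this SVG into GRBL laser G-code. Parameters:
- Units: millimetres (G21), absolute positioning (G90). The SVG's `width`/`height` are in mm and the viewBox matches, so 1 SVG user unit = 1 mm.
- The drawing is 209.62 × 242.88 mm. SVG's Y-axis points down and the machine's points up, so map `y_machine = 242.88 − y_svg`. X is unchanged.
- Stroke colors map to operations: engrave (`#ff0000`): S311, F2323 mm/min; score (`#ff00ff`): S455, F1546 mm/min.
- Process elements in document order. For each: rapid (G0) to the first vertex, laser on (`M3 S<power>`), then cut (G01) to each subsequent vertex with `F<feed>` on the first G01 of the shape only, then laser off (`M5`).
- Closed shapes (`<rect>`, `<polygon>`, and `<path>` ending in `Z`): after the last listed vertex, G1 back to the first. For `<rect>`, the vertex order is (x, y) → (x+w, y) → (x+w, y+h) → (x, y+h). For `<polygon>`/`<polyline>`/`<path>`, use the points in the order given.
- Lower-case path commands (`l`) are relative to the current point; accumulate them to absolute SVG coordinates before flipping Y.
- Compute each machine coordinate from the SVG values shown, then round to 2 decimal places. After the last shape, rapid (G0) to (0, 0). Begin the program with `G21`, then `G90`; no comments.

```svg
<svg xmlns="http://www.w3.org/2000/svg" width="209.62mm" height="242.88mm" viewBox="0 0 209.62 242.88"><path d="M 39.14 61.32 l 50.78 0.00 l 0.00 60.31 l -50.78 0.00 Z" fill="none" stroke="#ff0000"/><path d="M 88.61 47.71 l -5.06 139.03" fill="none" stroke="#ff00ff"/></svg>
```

G21
G90
G0 X39.14 Y181.56
M3 S311
G01 X89.92 Y181.56 F2323
G01 X89.92 Y121.25
G01 X39.14 Y121.25
G01 X39.14 Y181.56
M5
G0 X88.61 Y195.17
M3 S455
G01 X83.55 Y56.14 F1546
M5
G0 X0.00 Y0.00

viewBox `0 0 209.62 242.88` with mm width/height → 1 unit = 1 mm. Flip: y_m = 242.88 − y_svg.

**Shape 1** — `<path>` rectangle, stroke `#ff0000` → engrave (S311, F2323). Machine vertices: (39.14,181.56) → (89.92,181.56) → (89.92,121.25) → (39.14,121.25) → (39.14,181.56). Closed: final G1 returns to the first vertex.

**Shape 2** — `<path>` line segment, stroke `#ff00ff` → score (S455, F1546). Machine vertices: (88.61,195.17) → (83.55,56.14). Open path.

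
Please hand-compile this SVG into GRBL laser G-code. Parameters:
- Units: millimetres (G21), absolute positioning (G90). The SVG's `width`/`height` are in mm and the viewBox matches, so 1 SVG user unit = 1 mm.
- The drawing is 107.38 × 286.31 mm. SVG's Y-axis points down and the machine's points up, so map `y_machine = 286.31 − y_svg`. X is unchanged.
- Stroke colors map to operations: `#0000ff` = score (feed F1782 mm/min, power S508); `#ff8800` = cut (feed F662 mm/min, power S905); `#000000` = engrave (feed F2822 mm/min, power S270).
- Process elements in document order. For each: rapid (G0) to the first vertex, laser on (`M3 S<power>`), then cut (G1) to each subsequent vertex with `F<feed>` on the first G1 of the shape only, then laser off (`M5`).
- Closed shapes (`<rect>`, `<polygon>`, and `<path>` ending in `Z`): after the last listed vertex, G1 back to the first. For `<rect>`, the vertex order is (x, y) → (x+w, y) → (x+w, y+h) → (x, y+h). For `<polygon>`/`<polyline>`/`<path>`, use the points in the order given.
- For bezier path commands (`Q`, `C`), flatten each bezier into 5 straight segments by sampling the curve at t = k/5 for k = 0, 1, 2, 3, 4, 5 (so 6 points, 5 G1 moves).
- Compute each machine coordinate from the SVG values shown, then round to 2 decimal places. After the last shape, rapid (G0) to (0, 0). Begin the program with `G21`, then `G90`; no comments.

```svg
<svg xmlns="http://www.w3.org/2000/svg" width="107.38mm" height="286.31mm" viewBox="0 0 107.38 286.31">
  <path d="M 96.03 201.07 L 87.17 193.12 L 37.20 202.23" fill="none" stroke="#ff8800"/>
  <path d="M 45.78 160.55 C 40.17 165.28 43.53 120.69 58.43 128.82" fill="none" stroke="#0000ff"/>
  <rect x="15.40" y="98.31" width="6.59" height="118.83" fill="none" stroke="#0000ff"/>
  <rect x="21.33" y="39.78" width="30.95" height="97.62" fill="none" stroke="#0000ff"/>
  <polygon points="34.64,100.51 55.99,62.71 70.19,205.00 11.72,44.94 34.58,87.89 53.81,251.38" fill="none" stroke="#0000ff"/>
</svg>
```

1 u = 1 mm; y_m = 286.31 − y.

[1] `<path>` open polyline, #ff8800→cut S905 F662: (96.03,85.24) → (87.17,93.19) → (37.20,84.08)

[2] `<path>` cubic bezier, #0000ff→score S508 F1782: (45.78,125.76) → (43.51,128.02) → (43.52,137.23) → (45.92,148.47) → (50.85,156.86) → (58.43,157.49)

[3] `<rect>` rectangle, #0000ff→score S508 F1782: (15.40,188.00) → (21.99,188.00) → (21.99,69.17) → (15.40,69.17) → (15.40,188.00) (closed)

[4] `<rect>` rectangle, #0000ff→score S508 F1782: (21.33,246.53) → (52.28,246.53) → (52.28,148.91) → (21.33,148.91) → (21.33,246.53) (closed)

[5] `<polygon>` closed polygon, #0000ff→score S508 F1782: (34.64,185.80) → (55.99,223.60) → (70.19,81.31) → (11.72,241.37) → (34.58,198.42) → (53.81,34.93) → (34.64,185.80) (closed)

G21
G90
G0 X96.03 Y85.24
M3 S905
G1 X87.17 Y93.19 F662
G1 X37.20 Y84.08
M5
G0 X45.78 Y125.76
M3 S508
G1 X43.51 Y128.02 F1782
G1 X43.52 Y137.23
G1 X45.92 Y148.47
G1 X50.85 Y156.86
G1 X58.43 Y157.49
M5
G0 X15.40 Y188.00
M3 S508
G1 X21.99 Y188.00 F1782
G1 X21.99 Y69.17
G1 X15.40 Y69.17
G1 X15.40 Y188.00
M5
G0 X21.33 Y246.53
M3 S508
G1 X52.28 Y246.53 F1782
G1 X52.28 Y148.91
G1 X21.33 Y148.91
G1 X21.33 Y246.53
M5
G0 X34.64 Y185.80
M3 S508
G1 X55.99 Y223.60 F1782
G1 X70.19 Y81.31
G1 X11.72 Y241.37
G1 X34.58 Y198.42
G1 X53.81 Y34.93
G1 X34.64 Y185.80
M5
G0 X0.00 Y0.00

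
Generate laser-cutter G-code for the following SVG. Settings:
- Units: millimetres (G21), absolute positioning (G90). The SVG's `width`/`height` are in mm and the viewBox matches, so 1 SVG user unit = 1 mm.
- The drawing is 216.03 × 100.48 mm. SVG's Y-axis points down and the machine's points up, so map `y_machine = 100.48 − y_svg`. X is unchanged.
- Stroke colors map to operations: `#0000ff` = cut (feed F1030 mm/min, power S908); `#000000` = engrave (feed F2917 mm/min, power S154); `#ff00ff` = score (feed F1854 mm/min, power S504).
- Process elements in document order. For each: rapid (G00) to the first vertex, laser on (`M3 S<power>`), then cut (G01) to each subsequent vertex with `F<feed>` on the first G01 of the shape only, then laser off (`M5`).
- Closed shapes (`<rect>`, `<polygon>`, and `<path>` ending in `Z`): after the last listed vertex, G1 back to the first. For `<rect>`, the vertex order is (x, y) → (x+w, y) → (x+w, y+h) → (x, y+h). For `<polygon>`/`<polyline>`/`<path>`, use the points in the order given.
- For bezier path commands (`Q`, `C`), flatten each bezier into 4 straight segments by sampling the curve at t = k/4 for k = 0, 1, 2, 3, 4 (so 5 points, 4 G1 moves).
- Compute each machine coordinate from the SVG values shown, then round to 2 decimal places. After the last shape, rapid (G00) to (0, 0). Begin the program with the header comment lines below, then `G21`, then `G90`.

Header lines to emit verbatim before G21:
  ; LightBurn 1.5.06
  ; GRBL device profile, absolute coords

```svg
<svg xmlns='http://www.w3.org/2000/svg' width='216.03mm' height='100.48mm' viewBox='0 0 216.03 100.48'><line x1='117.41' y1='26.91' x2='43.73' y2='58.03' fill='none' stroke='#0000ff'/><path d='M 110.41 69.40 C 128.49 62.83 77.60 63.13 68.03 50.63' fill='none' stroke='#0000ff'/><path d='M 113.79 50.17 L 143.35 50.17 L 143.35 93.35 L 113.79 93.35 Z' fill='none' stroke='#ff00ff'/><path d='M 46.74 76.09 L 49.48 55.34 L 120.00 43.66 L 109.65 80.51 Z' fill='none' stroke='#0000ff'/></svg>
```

; LightBurn 1.5.06
; GRBL device profile, absolute coords
G21
G90
G00 X117.41 Y73.57
M3 S908
G01 X43.73 Y42.45 F1030
M5
G00 X110.41 Y31.08
M3 S908
G01 X112.76 Y35.03 F1030
G01 X99.59 Y38.24
G01 X81.23 Y42.57
G01 X68.03 Y49.85
M5
G00 X113.79 Y50.31
M3 S504
G01 X143.35 Y50.31 F1854
G01 X143.35 Y7.13
G01 X113.79 Y7.13
G01 X113.79 Y50.31
M5
G00 X46.74 Y24.39
M3 S908
G01 X49.48 Y45.14 F1030
G01 X120.00 Y56.82
G01 X109.65 Y19.97
G01 X46.74 Y24.39
M5
G00 X0.00 Y0.00

1 u = 1 mm; y_m = 100.48 − y.

[1] `<line>` line segment, #0000ff→cut S908 F1030: (117.41,73.57) → (43.73,42.45)

[2] `<path>` cubic bezier, #0000ff→cut S908 F1030: (110.41,31.08) → (112.76,35.03) → (99.59,38.24) → (81.23,42.57) → (68.03,49.85)

[3] `<path>` rectangle, #ff00ff→score S504 F1854: (113.79,50.31) → (143.35,50.31) → (143.35,7.13) → (113.79,7.13) → (113.79,50.31) (closed)

[4] `<path>` closed polygon, #0000ff→cut S908 F1030: (46.74,24.39) → (49.48,45.14) → (120.00,56.82) → (109.65,19.97) → (46.74,24.39) (closed)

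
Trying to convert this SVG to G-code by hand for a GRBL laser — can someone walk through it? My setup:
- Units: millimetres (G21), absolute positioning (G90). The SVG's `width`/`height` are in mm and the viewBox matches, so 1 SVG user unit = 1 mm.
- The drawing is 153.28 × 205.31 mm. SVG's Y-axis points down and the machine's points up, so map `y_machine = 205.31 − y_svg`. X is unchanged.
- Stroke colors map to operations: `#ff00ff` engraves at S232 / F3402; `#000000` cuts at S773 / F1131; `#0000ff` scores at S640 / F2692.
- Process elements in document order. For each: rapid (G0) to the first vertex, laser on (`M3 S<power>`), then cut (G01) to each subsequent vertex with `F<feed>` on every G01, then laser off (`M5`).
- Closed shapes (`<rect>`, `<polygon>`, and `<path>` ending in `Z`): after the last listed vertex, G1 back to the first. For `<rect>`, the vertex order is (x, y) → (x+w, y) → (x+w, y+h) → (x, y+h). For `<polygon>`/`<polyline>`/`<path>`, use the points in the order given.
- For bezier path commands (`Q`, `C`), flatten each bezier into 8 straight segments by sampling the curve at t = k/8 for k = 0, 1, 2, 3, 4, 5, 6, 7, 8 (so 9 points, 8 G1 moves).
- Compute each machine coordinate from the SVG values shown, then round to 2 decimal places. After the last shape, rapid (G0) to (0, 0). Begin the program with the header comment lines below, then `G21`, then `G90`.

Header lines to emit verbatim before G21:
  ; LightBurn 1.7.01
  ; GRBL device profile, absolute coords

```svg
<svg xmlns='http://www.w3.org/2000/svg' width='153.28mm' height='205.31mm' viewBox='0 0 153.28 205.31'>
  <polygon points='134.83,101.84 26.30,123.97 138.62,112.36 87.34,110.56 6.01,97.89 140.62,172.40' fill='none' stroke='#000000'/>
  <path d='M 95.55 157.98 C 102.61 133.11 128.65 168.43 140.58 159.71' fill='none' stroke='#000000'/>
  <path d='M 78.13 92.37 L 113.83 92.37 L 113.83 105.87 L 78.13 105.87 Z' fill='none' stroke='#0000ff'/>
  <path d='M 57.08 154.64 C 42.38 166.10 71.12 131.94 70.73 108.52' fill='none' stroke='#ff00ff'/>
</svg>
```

viewBox `0 0 153.28 205.31` with mm width/height → 1 unit = 1 mm. Flip: y_m = 205.31 − y_svg.

**Shape 1** — `<polygon>` closed polygon, stroke `#000000` → cut (S773, F1131). Machine vertices: (134.83,103.47) → (26.30,81.34) → (138.62,92.95) → (87.34,94.75) → (6.01,107.42) → (140.62,32.91) → (134.83,103.47). Closed: final G1 returns to the first vertex.

**Shape 2** — `<path>` cubic bezier, stroke `#000000` → cut (S773, F1131). Control points (SVG): P0=(95.55,157.98), P1=(102.61,133.11), P2=(128.65,168.43), P3=(140.58,159.71); sampled at t=k/8. Machine vertices: (95.55,47.33) → (99.02,54.04) → (103.89,56.33) → (109.75,55.41) → (116.24,52.52) → (122.95,48.87) → (129.50,45.69) → (135.51,44.19) → (140.58,45.60). Open path.

**Shape 3** — `<path>` rectangle, stroke `#0000ff` → score (S640, F2692). Machine vertices: (78.13,112.94) → (113.83,112.94) → (113.83,99.44) → (78.13,99.44) → (78.13,112.94). Closed: final G1 returns to the first vertex.

**Shape 4** — `<path>` cubic bezier, stroke `#ff00ff` → engrave (S232, F3402). Control points (SVG): P0=(57.08,154.64), P1=(42.38,166.10), P2=(71.12,131.94), P3=(70.73,108.52); sampled at t=k/8. Machine vertices: (57.08,50.67) → (53.46,48.40) → (53.07,49.75) → (55.04,54.05) → (58.54,60.65) → (62.71,68.88) → (66.69,78.09) → (69.65,87.61) → (70.73,96.79). Open path.

; LightBurn 1.7.01
; GRBL device profile, absolute coords
G21
G90
G0 X134.83 Y103.47
M3 S773
G01 X26.30 Y81.34 F1131
G01 X138.62 Y92.95 F1131
G01 X87.34 Y94.75 F1131
G01 X6.01 Y107.42 F1131
G01 X140.62 Y32.91 F1131
G01 X134.83 Y103.47 F1131
M5
G0 X95.55 Y47.33
M3 S773
G01 X99.02 Y54.04 F1131
G01 X103.89 Y56.33 F1131
G01 X109.75 Y55.41 F1131
G01 X116.24 Y52.52 F1131
G01 X122.95 Y48.87 F1131
G01 X129.50 Y45.69 F1131
G01 X135.51 Y44.19 F1131
G01 X140.58 Y45.60 F1131
M5
G0 X78.13 Y112.94
M3 S640
G01 X113.83 Y112.94 F2692
G01 X113.83 Y99.44 F2692
G01 X78.13 Y99.44 F2692
G01 X78.13 Y112.94 F2692
M5
G0 X57.08 Y50.67
M3 S232
G01 X53.46 Y48.40 F3402
G01 X53.07 Y49.75 F3402
G01 X55.04 Y54.05 F3402
G01 X58.54 Y60.65 F3402
G01 X62.71 Y68.88 F3402
G01 X66.69 Y78.09 F3402
G01 X69.65 Y87.61 F3402
G01 X70.73 Y96.79 F3402
M5
G0 X0.00 Y0.00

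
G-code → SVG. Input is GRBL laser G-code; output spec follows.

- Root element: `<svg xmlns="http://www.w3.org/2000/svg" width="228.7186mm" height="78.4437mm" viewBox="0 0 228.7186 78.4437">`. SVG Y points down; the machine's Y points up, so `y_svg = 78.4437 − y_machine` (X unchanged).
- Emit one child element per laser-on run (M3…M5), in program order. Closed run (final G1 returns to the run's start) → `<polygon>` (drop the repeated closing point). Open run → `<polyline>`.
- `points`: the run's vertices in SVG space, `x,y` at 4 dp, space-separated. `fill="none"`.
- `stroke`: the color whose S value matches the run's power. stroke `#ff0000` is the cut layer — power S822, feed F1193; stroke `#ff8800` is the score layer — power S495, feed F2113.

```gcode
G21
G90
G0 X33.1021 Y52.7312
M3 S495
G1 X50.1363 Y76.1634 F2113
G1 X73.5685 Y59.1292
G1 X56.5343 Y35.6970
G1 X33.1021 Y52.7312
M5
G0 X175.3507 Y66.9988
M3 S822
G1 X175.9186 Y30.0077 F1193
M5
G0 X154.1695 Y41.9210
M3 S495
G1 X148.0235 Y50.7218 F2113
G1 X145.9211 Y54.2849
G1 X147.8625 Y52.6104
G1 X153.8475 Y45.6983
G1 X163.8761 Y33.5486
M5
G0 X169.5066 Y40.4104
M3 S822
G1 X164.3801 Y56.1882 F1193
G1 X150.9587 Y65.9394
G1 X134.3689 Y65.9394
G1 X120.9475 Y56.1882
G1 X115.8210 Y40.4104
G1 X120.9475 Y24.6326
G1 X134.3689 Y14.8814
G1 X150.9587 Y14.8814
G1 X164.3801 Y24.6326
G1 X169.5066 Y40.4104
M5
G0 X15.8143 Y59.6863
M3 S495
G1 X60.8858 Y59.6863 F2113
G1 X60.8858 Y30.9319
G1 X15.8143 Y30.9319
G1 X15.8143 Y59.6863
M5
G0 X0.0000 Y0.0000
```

<svg xmlns="http://www.w3.org/2000/svg" width="228.7186mm" height="78.4437mm" viewBox="0 0 228.7186 78.4437">
  <polygon points="33.1021,25.7125 50.1363,2.2803 73.5685,19.3145 56.5343,42.7467" fill="none" stroke="#ff8800"/>
  <polyline points="175.3507,11.4449 175.9186,48.4360" fill="none" stroke="#ff0000"/>
  <polyline points="154.1695,36.5227 148.0235,27.7219 145.9211,24.1588 147.8625,25.8333 153.8475,32.7454 163.8761,44.8951" fill="none" stroke="#ff8800"/>
  <polygon points="169.5066,38.0333 164.3801,22.2555 150.9587,12.5043 134.3689,12.5043 120.9475,22.2555 115.8210,38.0333 120.9475,53.8111 134.3689,63.5623 150.9587,63.5623 164.3801,53.8111" fill="none" stroke="#ff0000"/>
  <polygon points="15.8143,18.7574 60.8858,18.7574 60.8858,47.5118 15.8143,47.5118" fill="none" stroke="#ff8800"/>
</svg>

Each laser-on run becomes one SVG element. Flip Y back into SVG space with y_svg = 78.4437 − y_machine.

Run 1: power S495 maps to stroke `#ff8800` (score). The run returns to its start, so emit a `<polygon>` with points (Y-flipped): 33.1021,25.7125 50.1363,2.2803 73.5685,19.3145 56.5343,42.7467.

Run 2: S822 ⇒ cut layer `#ff0000`. The run is open, so emit a `<polyline>` with points (Y-flipped): 175.3507,11.4449 175.9186,48.4360.

Run 3: power S495 maps to stroke `#ff8800` (score). The run is open, so emit a `<polyline>` with points (Y-flipped): 154.1695,36.5227 148.0235,27.7219 145.9211,24.1588 147.8625,25.8333 153.8475,32.7454 163.8761,44.8951.

Run 4: power S822 maps to stroke `#ff0000` (cut). The run returns to its start, so emit a `<polygon>` with points (Y-flipped): 169.5066,38.0333 164.3801,22.2555 150.9587,12.5043 134.3689,12.5043 120.9475,22.2555 115.8210,38.0333 120.9475,53.8111 134.3689,63.5623 150.9587,63.5623 164.3801,53.8111.

Run 5: the run's S495 means `#ff8800` (score). The run returns to its start, so emit a `<polygon>` with points (Y-flipped): 15.8143,18.7574 60.8858,18.7574 60.8858,47.5118 15.8143,47.5118.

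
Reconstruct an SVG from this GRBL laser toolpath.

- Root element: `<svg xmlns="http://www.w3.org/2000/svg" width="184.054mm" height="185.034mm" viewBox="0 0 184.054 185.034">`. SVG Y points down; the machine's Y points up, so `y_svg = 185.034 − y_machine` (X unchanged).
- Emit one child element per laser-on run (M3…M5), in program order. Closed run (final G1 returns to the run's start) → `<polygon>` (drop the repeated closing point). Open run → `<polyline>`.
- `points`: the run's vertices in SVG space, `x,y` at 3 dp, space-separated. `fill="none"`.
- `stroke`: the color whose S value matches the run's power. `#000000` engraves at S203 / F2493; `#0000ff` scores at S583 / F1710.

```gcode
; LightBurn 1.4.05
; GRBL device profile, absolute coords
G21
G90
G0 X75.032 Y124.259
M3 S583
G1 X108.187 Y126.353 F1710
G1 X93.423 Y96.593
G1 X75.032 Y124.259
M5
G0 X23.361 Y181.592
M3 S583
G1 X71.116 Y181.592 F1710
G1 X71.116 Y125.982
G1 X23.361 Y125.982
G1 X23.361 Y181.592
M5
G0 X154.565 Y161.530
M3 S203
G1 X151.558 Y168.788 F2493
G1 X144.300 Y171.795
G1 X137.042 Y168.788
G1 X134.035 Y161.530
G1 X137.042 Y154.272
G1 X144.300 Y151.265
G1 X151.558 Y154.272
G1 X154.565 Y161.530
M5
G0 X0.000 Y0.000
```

<svg xmlns="http://www.w3.org/2000/svg" width="184.054mm" height="185.034mm" viewBox="0 0 184.054 185.034">
  <polygon points="75.032,60.775 108.187,58.681 93.423,88.441" fill="none" stroke="#0000ff"/>
  <polygon points="23.361,3.442 71.116,3.442 71.116,59.052 23.361,59.052" fill="none" stroke="#0000ff"/>
  <polygon points="154.565,23.504 151.558,16.246 144.300,13.239 137.042,16.246 134.035,23.504 137.042,30.762 144.300,33.769 151.558,30.762" fill="none" stroke="#000000"/>
</svg>

Each laser-on run becomes one SVG element. Flip Y back into SVG space with y_svg = 185.034 − y_machine.

Run 1: the run's S583 means `#0000ff` (score). The run returns to its start, so emit a `<polygon>` with points (Y-flipped): 75.032,60.775 108.187,58.681 93.423,88.441.

Run 2: the run's S583 means `#0000ff` (score). The run returns to its start, so emit a `<polygon>` with points (Y-flipped): 23.361,3.442 71.116,3.442 71.116,59.052 23.361,59.052.

Run 3: S203 ⇒ engrave layer `#000000`. The run returns to its start, so emit a `<polygon>` with points (Y-flipped): 154.565,23.504 151.558,16.246 144.300,13.239 137.042,16.246 134.035,23.504 137.042,30.762 144.300,33.769 151.558,30.762.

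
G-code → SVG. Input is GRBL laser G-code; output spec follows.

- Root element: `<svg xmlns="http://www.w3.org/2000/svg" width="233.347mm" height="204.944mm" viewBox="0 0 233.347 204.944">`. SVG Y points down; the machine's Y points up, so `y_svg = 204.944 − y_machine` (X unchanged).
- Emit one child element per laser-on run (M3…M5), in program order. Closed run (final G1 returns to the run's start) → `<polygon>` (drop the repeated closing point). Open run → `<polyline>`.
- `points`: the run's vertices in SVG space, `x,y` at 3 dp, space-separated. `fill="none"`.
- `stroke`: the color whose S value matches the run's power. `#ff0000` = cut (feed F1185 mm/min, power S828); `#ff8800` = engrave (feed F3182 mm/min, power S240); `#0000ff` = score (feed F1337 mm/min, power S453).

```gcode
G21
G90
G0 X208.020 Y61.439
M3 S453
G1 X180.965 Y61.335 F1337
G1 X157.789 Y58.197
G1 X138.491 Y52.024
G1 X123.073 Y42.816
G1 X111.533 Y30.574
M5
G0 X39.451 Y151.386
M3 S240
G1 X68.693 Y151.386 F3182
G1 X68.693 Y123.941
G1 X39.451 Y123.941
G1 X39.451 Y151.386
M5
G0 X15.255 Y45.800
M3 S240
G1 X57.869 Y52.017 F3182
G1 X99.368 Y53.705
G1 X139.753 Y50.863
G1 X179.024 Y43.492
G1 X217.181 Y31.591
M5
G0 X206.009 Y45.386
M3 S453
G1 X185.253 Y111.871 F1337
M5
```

Each laser-on run becomes one SVG element. Flip Y back into SVG space with y_svg = 204.944 − y_machine.

Run 1: S453 ⇒ score layer `#0000ff`. The run is open, so emit a `<polyline>` with points (Y-flipped): 208.020,143.505 180.965,143.609 157.789,146.747 138.491,152.920 123.073,162.128 111.533,174.370.

Run 2: power S240 maps to stroke `#ff8800` (engrave). The run returns to its start, so emit a `<polygon>` with points (Y-flipped): 39.451,53.558 68.693,53.558 68.693,81.003 39.451,81.003.

Run 3: S240 ⇒ engrave layer `#ff8800`. The run is open, so emit a `<polyline>` with points (Y-flipped): 15.255,159.144 57.869,152.927 99.368,151.239 139.753,154.081 179.024,161.452 217.181,173.353.

Run 4: S453 ⇒ score layer `#0000ff`. The run is open, so emit a `<polyline>` with points (Y-flipped): 206.009,159.558 185.253,93.073.

<svg xmlns="http://www.w3.org/2000/svg" width="233.347mm" height="204.944mm" viewBox="0 0 233.347 204.944">
  <polyline points="208.020,143.505 180.965,143.609 157.789,146.747 138.491,152.920 123.073,162.128 111.533,174.370" fill="none" stroke="#0000ff"/>
  <polygon points="39.451,53.558 68.693,53.558 68.693,81.003 39.451,81.003" fill="none" stroke="#ff8800"/>
  <polyline points="15.255,159.144 57.869,152.927 99.368,151.239 139.753,154.081 179.024,161.452 217.181,173.353" fill="none" stroke="#ff8800"/>
  <polyline points="206.009,159.558 185.253,93.073" fill="none" stroke="#0000ff"/>
</svg>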